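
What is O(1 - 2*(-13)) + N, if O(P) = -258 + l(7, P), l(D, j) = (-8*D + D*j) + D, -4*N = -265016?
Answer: 66136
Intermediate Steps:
N = 66254 (N = -¼*(-265016) = 66254)
l(D, j) = -7*D + D*j
O(P) = -307 + 7*P (O(P) = -258 + 7*(-7 + P) = -258 + (-49 + 7*P) = -307 + 7*P)
O(1 - 2*(-13)) + N = (-307 + 7*(1 - 2*(-13))) + 66254 = (-307 + 7*(1 + 26)) + 66254 = (-307 + 7*27) + 66254 = (-307 + 189) + 66254 = -118 + 66254 = 66136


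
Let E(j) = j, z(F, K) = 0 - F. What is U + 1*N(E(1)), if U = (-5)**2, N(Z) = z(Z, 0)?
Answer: 24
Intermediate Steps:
z(F, K) = -F
N(Z) = -Z
U = 25
U + 1*N(E(1)) = 25 + 1*(-1*1) = 25 + 1*(-1) = 25 - 1 = 24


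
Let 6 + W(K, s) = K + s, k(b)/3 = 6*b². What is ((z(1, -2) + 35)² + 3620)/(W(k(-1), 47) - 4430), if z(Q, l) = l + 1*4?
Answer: -1663/1457 ≈ -1.1414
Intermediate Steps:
k(b) = 18*b² (k(b) = 3*(6*b²) = 18*b²)
z(Q, l) = 4 + l (z(Q, l) = l + 4 = 4 + l)
W(K, s) = -6 + K + s (W(K, s) = -6 + (K + s) = -6 + K + s)
((z(1, -2) + 35)² + 3620)/(W(k(-1), 47) - 4430) = (((4 - 2) + 35)² + 3620)/((-6 + 18*(-1)² + 47) - 4430) = ((2 + 35)² + 3620)/((-6 + 18*1 + 47) - 4430) = (37² + 3620)/((-6 + 18 + 47) - 4430) = (1369 + 3620)/(59 - 4430) = 4989/(-4371) = 4989*(-1/4371) = -1663/1457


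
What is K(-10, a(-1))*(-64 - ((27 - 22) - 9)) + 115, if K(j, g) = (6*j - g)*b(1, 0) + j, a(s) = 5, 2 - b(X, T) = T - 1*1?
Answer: 12415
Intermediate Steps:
b(X, T) = 3 - T (b(X, T) = 2 - (T - 1*1) = 2 - (T - 1) = 2 - (-1 + T) = 2 + (1 - T) = 3 - T)
K(j, g) = -3*g + 19*j (K(j, g) = (6*j - g)*(3 - 1*0) + j = (-g + 6*j)*(3 + 0) + j = (-g + 6*j)*3 + j = (-3*g + 18*j) + j = -3*g + 19*j)
K(-10, a(-1))*(-64 - ((27 - 22) - 9)) + 115 = (-3*5 + 19*(-10))*(-64 - ((27 - 22) - 9)) + 115 = (-15 - 190)*(-64 - (5 - 9)) + 115 = -205*(-64 - 1*(-4)) + 115 = -205*(-64 + 4) + 115 = -205*(-60) + 115 = 12300 + 115 = 12415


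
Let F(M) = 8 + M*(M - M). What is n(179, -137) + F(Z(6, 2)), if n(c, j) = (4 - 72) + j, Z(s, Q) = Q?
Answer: -197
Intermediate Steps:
F(M) = 8 (F(M) = 8 + M*0 = 8 + 0 = 8)
n(c, j) = -68 + j
n(179, -137) + F(Z(6, 2)) = (-68 - 137) + 8 = -205 + 8 = -197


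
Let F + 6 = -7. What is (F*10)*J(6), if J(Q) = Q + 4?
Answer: -1300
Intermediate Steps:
F = -13 (F = -6 - 7 = -13)
J(Q) = 4 + Q
(F*10)*J(6) = (-13*10)*(4 + 6) = -130*10 = -1300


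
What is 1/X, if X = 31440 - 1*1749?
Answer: 1/29691 ≈ 3.3680e-5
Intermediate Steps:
X = 29691 (X = 31440 - 1749 = 29691)
1/X = 1/29691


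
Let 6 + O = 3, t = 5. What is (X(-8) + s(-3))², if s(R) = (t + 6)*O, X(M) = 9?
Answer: 576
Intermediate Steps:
O = -3 (O = -6 + 3 = -3)
s(R) = -33 (s(R) = (5 + 6)*(-3) = 11*(-3) = -33)
(X(-8) + s(-3))² = (9 - 33)² = (-24)² = 576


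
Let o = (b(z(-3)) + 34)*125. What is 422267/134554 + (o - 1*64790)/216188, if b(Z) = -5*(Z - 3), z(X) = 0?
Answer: 850973957/296826124 ≈ 2.8669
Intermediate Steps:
b(Z) = 15 - 5*Z (b(Z) = -5*(-3 + Z) = 15 - 5*Z)
o = 6125 (o = ((15 - 5*0) + 34)*125 = ((15 + 0) + 34)*125 = (15 + 34)*125 = 49*125 = 6125)
422267/134554 + (o - 1*64790)/216188 = 422267/134554 + (6125 - 1*64790)/216188 = 422267*(1/134554) + (6125 - 64790)*(1/216188) = 422267/134554 - 58665*1/216188 = 422267/134554 - 58665/216188 = 850973957/296826124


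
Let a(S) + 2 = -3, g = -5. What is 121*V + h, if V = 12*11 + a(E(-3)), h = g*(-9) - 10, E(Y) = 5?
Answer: 15402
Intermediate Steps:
a(S) = -5 (a(S) = -2 - 3 = -5)
h = 35 (h = -5*(-9) - 10 = 45 - 10 = 35)
V = 127 (V = 12*11 - 5 = 132 - 5 = 127)
121*V + h = 121*127 + 35 = 15367 + 35 = 15402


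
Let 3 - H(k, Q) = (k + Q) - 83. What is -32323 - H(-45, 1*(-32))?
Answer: -32486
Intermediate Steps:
H(k, Q) = 86 - Q - k (H(k, Q) = 3 - ((k + Q) - 83) = 3 - ((Q + k) - 83) = 3 - (-83 + Q + k) = 3 + (83 - Q - k) = 86 - Q - k)
-32323 - H(-45, 1*(-32)) = -32323 - (86 - (-32) - 1*(-45)) = -32323 - (86 - 1*(-32) + 45) = -32323 - (86 + 32 + 45) = -32323 - 1*163 = -32323 - 163 = -32486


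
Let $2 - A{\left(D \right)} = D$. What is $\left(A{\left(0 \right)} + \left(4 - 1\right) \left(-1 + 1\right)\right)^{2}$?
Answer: $4$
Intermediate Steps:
$A{\left(D \right)} = 2 - D$
$\left(A{\left(0 \right)} + \left(4 - 1\right) \left(-1 + 1\right)\right)^{2} = \left(\left(2 - 0\right) + \left(4 - 1\right) \left(-1 + 1\right)\right)^{2} = \left(\left(2 + 0\right) + 3 \cdot 0\right)^{2} = \left(2 + 0\right)^{2} = 2^{2} = 4$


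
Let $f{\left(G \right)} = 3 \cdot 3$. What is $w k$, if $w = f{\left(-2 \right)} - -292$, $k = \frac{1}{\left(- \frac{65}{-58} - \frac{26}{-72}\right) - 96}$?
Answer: $- \frac{314244}{98677} \approx -3.1846$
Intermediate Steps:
$f{\left(G \right)} = 9$
$k = - \frac{1044}{98677}$ ($k = \frac{1}{\left(\left(-65\right) \left(- \frac{1}{58}\right) - - \frac{13}{36}\right) - 96} = \frac{1}{\left(\frac{65}{58} + \frac{13}{36}\right) - 96} = \frac{1}{\frac{1547}{1044} - 96} = \frac{1}{- \frac{98677}{1044}} = - \frac{1044}{98677} \approx -0.01058$)
$w = 301$ ($w = 9 - -292 = 9 + 292 = 301$)
$w k = 301 \left(- \frac{1044}{98677}\right) = - \frac{314244}{98677}$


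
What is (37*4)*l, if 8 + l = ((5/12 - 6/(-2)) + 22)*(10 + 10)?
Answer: 222148/3 ≈ 74049.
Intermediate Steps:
l = 1501/3 (l = -8 + ((5/12 - 6/(-2)) + 22)*(10 + 10) = -8 + ((5*(1/12) - 6*(-½)) + 22)*20 = -8 + ((5/12 + 3) + 22)*20 = -8 + (41/12 + 22)*20 = -8 + (305/12)*20 = -8 + 1525/3 = 1501/3 ≈ 500.33)
(37*4)*l = (37*4)*(1501/3) = 148*(1501/3) = 222148/3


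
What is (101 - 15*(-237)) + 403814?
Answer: 407470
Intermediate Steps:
(101 - 15*(-237)) + 403814 = (101 + 3555) + 403814 = 3656 + 403814 = 407470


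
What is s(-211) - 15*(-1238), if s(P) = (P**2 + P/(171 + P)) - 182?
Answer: 2516571/40 ≈ 62914.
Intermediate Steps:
s(P) = -182 + P**2 + P/(171 + P) (s(P) = (P**2 + P/(171 + P)) - 182 = -182 + P**2 + P/(171 + P))
s(-211) - 15*(-1238) = (-31122 + (-211)**3 - 181*(-211) + 171*(-211)**2)/(171 - 211) - 15*(-1238) = (-31122 - 9393931 + 38191 + 171*44521)/(-40) - 1*(-18570) = -(-31122 - 9393931 + 38191 + 7613091)/40 + 18570 = -1/40*(-1773771) + 18570 = 1773771/40 + 18570 = 2516571/40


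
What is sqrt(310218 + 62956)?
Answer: sqrt(373174) ≈ 610.88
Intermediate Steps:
sqrt(310218 + 62956) = sqrt(373174)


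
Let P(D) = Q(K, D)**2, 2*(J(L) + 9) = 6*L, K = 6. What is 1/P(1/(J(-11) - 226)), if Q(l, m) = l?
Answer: 1/36 ≈ 0.027778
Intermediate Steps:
J(L) = -9 + 3*L (J(L) = -9 + (6*L)/2 = -9 + 3*L)
P(D) = 36 (P(D) = 6**2 = 36)
1/P(1/(J(-11) - 226)) = 1/36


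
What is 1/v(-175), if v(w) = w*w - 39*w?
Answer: 1/37450 ≈ 2.6702e-5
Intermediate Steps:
v(w) = w² - 39*w
1/v(-175) = 1/(-175*(-39 - 175)) = 1/(-175*(-214)) = 1/37450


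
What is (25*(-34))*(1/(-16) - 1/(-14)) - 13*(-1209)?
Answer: 879727/56 ≈ 15709.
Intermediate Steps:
(25*(-34))*(1/(-16) - 1/(-14)) - 13*(-1209) = -850*(1*(-1/16) - 1*(-1/14)) + 15717 = -850*(-1/16 + 1/14) + 15717 = -850*1/112 + 15717 = -425/56 + 15717 = 879727/56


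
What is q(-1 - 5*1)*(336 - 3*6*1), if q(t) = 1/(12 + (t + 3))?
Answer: 106/3 ≈ 35.333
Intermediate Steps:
q(t) = 1/(15 + t) (q(t) = 1/(12 + (3 + t)) = 1/(15 + t))
q(-1 - 5*1)*(336 - 3*6*1) = (336 - 3*6*1)/(15 + (-1 - 5*1)) = (336 - 18*1)/(15 + (-1 - 5)) = (336 - 18)/(15 - 6) = 318/9 = (⅑)*318 = 106/3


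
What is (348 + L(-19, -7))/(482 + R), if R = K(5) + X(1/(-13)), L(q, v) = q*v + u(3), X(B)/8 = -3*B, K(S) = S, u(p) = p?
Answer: 6292/6355 ≈ 0.99009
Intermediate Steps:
X(B) = -24*B (X(B) = 8*(-3*B) = -24*B)
L(q, v) = 3 + q*v (L(q, v) = q*v + 3 = 3 + q*v)
R = 89/13 (R = 5 - 24/(-13) = 5 - 24*(-1/13) = 5 + 24/13 = 89/13 ≈ 6.8462)
(348 + L(-19, -7))/(482 + R) = (348 + (3 - 19*(-7)))/(482 + 89/13) = (348 + (3 + 133))/(6355/13) = (348 + 136)*(13/6355) = 484*(13/6355) = 6292/6355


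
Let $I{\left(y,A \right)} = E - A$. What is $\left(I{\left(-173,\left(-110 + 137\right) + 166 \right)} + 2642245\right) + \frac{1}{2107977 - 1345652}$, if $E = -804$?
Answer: $\frac{2013489381601}{762325} \approx 2.6412 \cdot 10^{6}$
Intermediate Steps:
$I{\left(y,A \right)} = -804 - A$
$\left(I{\left(-173,\left(-110 + 137\right) + 166 \right)} + 2642245\right) + \frac{1}{2107977 - 1345652} = \left(\left(-804 - \left(\left(-110 + 137\right) + 166\right)\right) + 2642245\right) + \frac{1}{2107977 - 1345652} = \left(\left(-804 - \left(27 + 166\right)\right) + 2642245\right) + \frac{1}{762325} = \left(\left(-804 - 193\right) + 2642245\right) + \frac{1}{762325} = \left(-997 + 2642245\right) + \frac{1}{762325} = 2641248 + \frac{1}{762325} = \frac{2013489381601}{762325}$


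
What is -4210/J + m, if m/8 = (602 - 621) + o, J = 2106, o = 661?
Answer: 5406103/1053 ≈ 5134.0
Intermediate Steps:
m = 5136 (m = 8*((602 - 621) + 661) = 8*(-19 + 661) = 8*642 = 5136)
-4210/J + m = -4210/2106 + 5136 = -4210*1/2106 + 5136 = -2105/1053 + 5136 = 5406103/1053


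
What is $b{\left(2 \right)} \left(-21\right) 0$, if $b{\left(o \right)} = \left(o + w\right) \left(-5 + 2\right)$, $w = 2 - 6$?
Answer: $0$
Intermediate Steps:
$w = -4$ ($w = 2 - 6 = -4$)
$b{\left(o \right)} = 12 - 3 o$ ($b{\left(o \right)} = \left(o - 4\right) \left(-5 + 2\right) = \left(-4 + o\right) \left(-3\right) = 12 - 3 o$)
$b{\left(2 \right)} \left(-21\right) 0 = \left(12 - 6\right) \left(-21\right) 0 = 6 \left(-21\right) 0 = \left(-126\right) 0 = 0$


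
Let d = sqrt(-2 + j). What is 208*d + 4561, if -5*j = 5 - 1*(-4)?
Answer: 4561 + 208*I*sqrt(95)/5 ≈ 4561.0 + 405.47*I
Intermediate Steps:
j = -9/5 (j = -(5 - 1*(-4))/5 = -(5 + 4)/5 = -1/5*9 = -9/5 ≈ -1.8000)
d = I*sqrt(95)/5 (d = sqrt(-2 - 9/5) = sqrt(-19/5) = I*sqrt(95)/5 ≈ 1.9494*I)
208*d + 4561 = 208*(I*sqrt(95)/5) + 4561 = 208*I*sqrt(95)/5 + 4561 = 4561 + 208*I*sqrt(95)/5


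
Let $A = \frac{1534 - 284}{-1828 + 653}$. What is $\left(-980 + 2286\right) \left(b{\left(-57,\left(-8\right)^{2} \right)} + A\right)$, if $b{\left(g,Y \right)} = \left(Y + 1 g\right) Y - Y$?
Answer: $\frac{23505388}{47} \approx 5.0011 \cdot 10^{5}$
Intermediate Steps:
$A = - \frac{50}{47}$ ($A = \frac{1250}{-1175} = 1250 \left(- \frac{1}{1175}\right) = - \frac{50}{47} \approx -1.0638$)
$b{\left(g,Y \right)} = - Y + Y \left(Y + g\right)$ ($b{\left(g,Y \right)} = \left(Y + g\right) Y - Y = Y \left(Y + g\right) - Y = - Y + Y \left(Y + g\right)$)
$\left(-980 + 2286\right) \left(b{\left(-57,\left(-8\right)^{2} \right)} + A\right) = \left(-980 + 2286\right) \left(\left(-8\right)^{2} \left(-1 + \left(-8\right)^{2} - 57\right) - \frac{50}{47}\right) = 1306 \left(64 \left(-1 + 64 - 57\right) - \frac{50}{47}\right) = 1306 \left(64 \cdot 6 - \frac{50}{47}\right) = 1306 \left(384 - \frac{50}{47}\right) = 1306 \cdot \frac{17998}{47} = \frac{23505388}{47}$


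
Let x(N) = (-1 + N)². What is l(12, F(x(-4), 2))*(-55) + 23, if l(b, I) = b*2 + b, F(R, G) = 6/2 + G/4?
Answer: -1957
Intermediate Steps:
F(R, G) = 3 + G/4 (F(R, G) = 6*(½) + G*(¼) = 3 + G/4)
l(b, I) = 3*b (l(b, I) = 2*b + b = 3*b)
l(12, F(x(-4), 2))*(-55) + 23 = (3*12)*(-55) + 23 = 36*(-55) + 23 = -1980 + 23 = -1957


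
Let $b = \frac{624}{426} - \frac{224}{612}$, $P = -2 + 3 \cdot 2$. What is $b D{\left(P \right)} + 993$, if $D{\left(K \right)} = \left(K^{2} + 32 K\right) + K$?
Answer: $\frac{12553487}{10863} \approx 1155.6$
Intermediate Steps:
$P = 4$ ($P = -2 + 6 = 4$)
$b = \frac{11936}{10863}$ ($b = 624 \cdot \frac{1}{426} - \frac{56}{153} = \frac{104}{71} - \frac{56}{153} = \frac{11936}{10863} \approx 1.0988$)
$D{\left(K \right)} = K^{2} + 33 K$
$b D{\left(P \right)} + 993 = \frac{11936 \cdot 4 \left(33 + 4\right)}{10863} + 993 = \frac{11936 \cdot 4 \cdot 37}{10863} + 993 = \frac{11936}{10863} \cdot 148 + 993 = \frac{1766528}{10863} + 993 = \frac{12553487}{10863}$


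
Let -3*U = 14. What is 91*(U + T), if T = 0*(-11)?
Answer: -1274/3 ≈ -424.67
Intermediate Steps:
U = -14/3 (U = -1/3*14 = -14/3 ≈ -4.6667)
T = 0
91*(U + T) = 91*(-14/3 + 0) = 91*(-14/3) = -1274/3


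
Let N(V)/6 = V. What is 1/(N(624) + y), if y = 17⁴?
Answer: 1/87265 ≈ 1.1459e-5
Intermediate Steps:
N(V) = 6*V
y = 83521
1/(N(624) + y) = 1/(6*624 + 83521) = 1/(3744 + 83521) = 1/87265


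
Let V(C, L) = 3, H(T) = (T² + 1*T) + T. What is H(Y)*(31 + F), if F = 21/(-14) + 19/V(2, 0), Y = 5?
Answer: 7525/6 ≈ 1254.2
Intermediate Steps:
H(T) = T² + 2*T (H(T) = (T² + T) + T = (T + T²) + T = T² + 2*T)
F = 29/6 (F = 21/(-14) + 19/3 = 21*(-1/14) + 19*(⅓) = -3/2 + 19/3 = 29/6 ≈ 4.8333)
H(Y)*(31 + F) = (5*(2 + 5))*(31 + 29/6) = (5*7)*(215/6) = 35*(215/6) = 7525/6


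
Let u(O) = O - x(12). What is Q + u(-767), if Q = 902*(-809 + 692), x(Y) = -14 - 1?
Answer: -106286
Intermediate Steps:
x(Y) = -15
Q = -105534 (Q = 902*(-117) = -105534)
u(O) = 15 + O (u(O) = O - 1*(-15) = O + 15 = 15 + O)
Q + u(-767) = -105534 + (15 - 767) = -105534 - 752 = -106286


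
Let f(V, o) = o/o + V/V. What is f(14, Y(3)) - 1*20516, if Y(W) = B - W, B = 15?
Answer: -20514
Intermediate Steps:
Y(W) = 15 - W
f(V, o) = 2 (f(V, o) = 1 + 1 = 2)
f(14, Y(3)) - 1*20516 = 2 - 1*20516 = 2 - 20516 = -20514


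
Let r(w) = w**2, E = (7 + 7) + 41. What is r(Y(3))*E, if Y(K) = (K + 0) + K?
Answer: 1980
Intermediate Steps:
E = 55 (E = 14 + 41 = 55)
Y(K) = 2*K (Y(K) = K + K = 2*K)
r(Y(3))*E = (2*3)**2*55 = 6**2*55 = 36*55 = 1980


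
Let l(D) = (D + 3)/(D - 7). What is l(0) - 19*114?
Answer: -15165/7 ≈ -2166.4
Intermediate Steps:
l(D) = (3 + D)/(-7 + D)
l(0) - 19*114 = (3 + 0)/(-7 + 0) - 19*114 = 3/(-7) - 2166 = -1/7*3 - 2166 = -3/7 - 2166 = -15165/7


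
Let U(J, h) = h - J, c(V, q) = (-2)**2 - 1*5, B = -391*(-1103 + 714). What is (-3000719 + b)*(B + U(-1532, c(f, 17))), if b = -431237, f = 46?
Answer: -527251400280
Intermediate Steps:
B = 152099 (B = -391*(-389) = 152099)
c(V, q) = -1 (c(V, q) = 4 - 5 = -1)
(-3000719 + b)*(B + U(-1532, c(f, 17))) = (-3000719 - 431237)*(152099 + (-1 - 1*(-1532))) = -3431956*(152099 + (-1 + 1532)) = -3431956*(152099 + 1531) = -3431956*153630 = -527251400280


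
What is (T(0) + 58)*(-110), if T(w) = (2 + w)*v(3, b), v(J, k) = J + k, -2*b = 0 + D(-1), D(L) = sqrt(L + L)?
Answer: -7040 + 110*I*sqrt(2) ≈ -7040.0 + 155.56*I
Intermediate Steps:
D(L) = sqrt(2)*sqrt(L) (D(L) = sqrt(2*L) = sqrt(2)*sqrt(L))
b = -I*sqrt(2)/2 (b = -(0 + sqrt(2)*sqrt(-1))/2 = -(0 + sqrt(2)*I)/2 = -(0 + I*sqrt(2))/2 = -I*sqrt(2)/2 ≈ -0.70711*I)
T(w) = (2 + w)*(3 - I*sqrt(2)/2)
(T(0) + 58)*(-110) = ((2 + 0)*(6 - I*sqrt(2))/2 + 58)*(-110) = ((1/2)*2*(6 - I*sqrt(2)) + 58)*(-110) = ((6 - I*sqrt(2)) + 58)*(-110) = (64 - I*sqrt(2))*(-110) = -7040 + 110*I*sqrt(2)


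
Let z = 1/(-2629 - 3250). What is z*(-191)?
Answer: 191/5879 ≈ 0.032489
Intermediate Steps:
z = -1/5879 (z = 1/(-5879) = -1/5879 ≈ -0.00017010)
z*(-191) = -1/5879*(-191) = 191/5879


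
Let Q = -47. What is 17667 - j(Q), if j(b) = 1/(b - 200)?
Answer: 4363750/247 ≈ 17667.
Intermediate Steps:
j(b) = 1/(-200 + b)
17667 - j(Q) = 17667 - 1/(-200 - 47) = 17667 - 1/(-247) = 17667 - 1*(-1/247) = 17667 + 1/247 = 4363750/247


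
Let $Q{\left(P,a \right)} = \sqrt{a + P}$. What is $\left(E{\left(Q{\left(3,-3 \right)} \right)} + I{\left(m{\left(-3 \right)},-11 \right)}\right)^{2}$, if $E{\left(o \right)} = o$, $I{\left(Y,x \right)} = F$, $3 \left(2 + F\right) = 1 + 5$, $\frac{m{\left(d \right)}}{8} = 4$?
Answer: $0$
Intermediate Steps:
$m{\left(d \right)} = 32$ ($m{\left(d \right)} = 8 \cdot 4 = 32$)
$F = 0$ ($F = -2 + \frac{1 + 5}{3} = -2 + \frac{1}{3} \cdot 6 = -2 + 2 = 0$)
$I{\left(Y,x \right)} = 0$
$Q{\left(P,a \right)} = \sqrt{P + a}$
$\left(E{\left(Q{\left(3,-3 \right)} \right)} + I{\left(m{\left(-3 \right)},-11 \right)}\right)^{2} = \left(\sqrt{3 - 3} + 0\right)^{2} = \left(\sqrt{0} + 0\right)^{2} = \left(0 + 0\right)^{2} = 0^{2} = 0$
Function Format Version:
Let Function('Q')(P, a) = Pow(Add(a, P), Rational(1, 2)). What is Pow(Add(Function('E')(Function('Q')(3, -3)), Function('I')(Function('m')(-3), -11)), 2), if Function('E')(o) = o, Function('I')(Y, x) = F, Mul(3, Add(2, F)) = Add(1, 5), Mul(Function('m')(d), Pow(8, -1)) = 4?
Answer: 0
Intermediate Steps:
Function('m')(d) = 32 (Function('m')(d) = Mul(8, 4) = 32)
F = 0 (F = Add(-2, Mul(Rational(1, 3), Add(1, 5))) = Add(-2, Mul(Rational(1, 3), 6)) = Add(-2, 2) = 0)
Function('I')(Y, x) = 0
Function('Q')(P, a) = Pow(Add(P, a), Rational(1, 2))
Pow(Add(Function('E')(Function('Q')(3, -3)), Function('I')(Function('m')(-3), -11)), 2) = Pow(Add(Pow(Add(3, -3), Rational(1, 2)), 0), 2) = Pow(Add(Pow(0, Rational(1, 2)), 0), 2) = Pow(Add(0, 0), 2) = Pow(0, 2) = 0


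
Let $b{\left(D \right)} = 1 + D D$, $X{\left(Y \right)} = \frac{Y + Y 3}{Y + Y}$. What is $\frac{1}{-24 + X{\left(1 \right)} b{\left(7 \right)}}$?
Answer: $\frac{1}{76} \approx 0.013158$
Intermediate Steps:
$X{\left(Y \right)} = 2$ ($X{\left(Y \right)} = \frac{Y + 3 Y}{2 Y} = 4 Y \frac{1}{2 Y} = 2$)
$b{\left(D \right)} = 1 + D^{2}$
$\frac{1}{-24 + X{\left(1 \right)} b{\left(7 \right)}} = \frac{1}{-24 + 2 \left(1 + 7^{2}\right)} = \frac{1}{-24 + 2 \left(1 + 49\right)} = \frac{1}{-24 + 2 \cdot 50} = \frac{1}{-24 + 100} = \frac{1}{76}$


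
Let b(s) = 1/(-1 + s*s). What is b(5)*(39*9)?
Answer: 117/8 ≈ 14.625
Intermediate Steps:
b(s) = 1/(-1 + s²)
b(5)*(39*9) = (39*9)/(-1 + 5²) = 351/(-1 + 25) = 351/24 = (1/24)*351 = 117/8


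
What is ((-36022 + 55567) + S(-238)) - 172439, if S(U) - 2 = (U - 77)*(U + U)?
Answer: -2952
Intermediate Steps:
S(U) = 2 + 2*U*(-77 + U) (S(U) = 2 + (U - 77)*(U + U) = 2 + (-77 + U)*(2*U) = 2 + 2*U*(-77 + U))
((-36022 + 55567) + S(-238)) - 172439 = ((-36022 + 55567) + (2 - 154*(-238) + 2*(-238)²)) - 172439 = (19545 + (2 + 36652 + 2*56644)) - 172439 = (19545 + (2 + 36652 + 113288)) - 172439 = (19545 + 149942) - 172439 = 169487 - 172439 = -2952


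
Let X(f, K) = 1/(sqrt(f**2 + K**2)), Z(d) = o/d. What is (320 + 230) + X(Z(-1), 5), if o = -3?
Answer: 550 + sqrt(34)/34 ≈ 550.17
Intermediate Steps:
Z(d) = -3/d
X(f, K) = 1/sqrt(K**2 + f**2) (X(f, K) = 1/(sqrt(K**2 + f**2)) = 1/sqrt(K**2 + f**2))
(320 + 230) + X(Z(-1), 5) = (320 + 230) + 1/sqrt(5**2 + (-3/(-1))**2) = 550 + 1/sqrt(25 + (-3*(-1))**2) = 550 + 1/sqrt(25 + 3**2) = 550 + 1/sqrt(25 + 9) = 550 + 1/sqrt(34) = 550 + sqrt(34)/34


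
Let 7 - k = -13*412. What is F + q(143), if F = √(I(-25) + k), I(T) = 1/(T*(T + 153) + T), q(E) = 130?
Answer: 130 + √2231141946/645 ≈ 203.23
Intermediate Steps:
I(T) = 1/(T + T*(153 + T)) (I(T) = 1/(T*(153 + T) + T) = 1/(T + T*(153 + T)))
k = 5363 (k = 7 - (-13)*412 = 7 - 1*(-5356) = 7 + 5356 = 5363)
F = √2231141946/645 (F = √(1/((-25)*(154 - 25)) + 5363) = √(-1/25/129 + 5363) = √(-1/25*1/129 + 5363) = √(-1/3225 + 5363) = √(17295674/3225) = √2231141946/645 ≈ 73.233)
F + q(143) = √2231141946/645 + 130 = 130 + √2231141946/645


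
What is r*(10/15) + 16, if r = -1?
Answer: 46/3 ≈ 15.333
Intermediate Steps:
r*(10/15) + 16 = -10/15 + 16 = -1*2/3 + 16 = -2/3 + 16 = 46/3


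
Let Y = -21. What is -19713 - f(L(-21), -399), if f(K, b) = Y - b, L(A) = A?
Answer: -20091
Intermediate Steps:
f(K, b) = -21 - b
-19713 - f(L(-21), -399) = -19713 - (-21 - 1*(-399)) = -19713 - (-21 + 399) = -19713 - 1*378 = -19713 - 378 = -20091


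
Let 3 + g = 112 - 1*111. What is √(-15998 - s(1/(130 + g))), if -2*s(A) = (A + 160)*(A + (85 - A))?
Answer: I*√2354603/16 ≈ 95.904*I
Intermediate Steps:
g = -2 (g = -3 + (112 - 1*111) = -3 + (112 - 111) = -3 + 1 = -2)
s(A) = -6800 - 85*A/2 (s(A) = -(A + 160)*(A + (85 - A))/2 = -(160 + A)*85/2 = -(13600 + 85*A)/2 = -6800 - 85*A/2)
√(-15998 - s(1/(130 + g))) = √(-15998 - (-6800 - 85/(2*(130 - 2)))) = √(-15998 - (-6800 - 85/2/128)) = √(-15998 - (-6800 - 85/2*1/128)) = √(-15998 - (-6800 - 85/256)) = √(-15998 - 1*(-1740885/256)) = √(-15998 + 1740885/256) = √(-2354603/256) = I*√2354603/16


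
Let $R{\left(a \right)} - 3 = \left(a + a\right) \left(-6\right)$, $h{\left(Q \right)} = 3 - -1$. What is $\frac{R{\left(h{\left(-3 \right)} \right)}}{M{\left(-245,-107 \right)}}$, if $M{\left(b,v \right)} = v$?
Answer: $\frac{45}{107} \approx 0.42056$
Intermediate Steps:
$h{\left(Q \right)} = 4$ ($h{\left(Q \right)} = 3 + 1 = 4$)
$R{\left(a \right)} = 3 - 12 a$ ($R{\left(a \right)} = 3 + \left(a + a\right) \left(-6\right) = 3 + 2 a \left(-6\right) = 3 - 12 a$)
$\frac{R{\left(h{\left(-3 \right)} \right)}}{M{\left(-245,-107 \right)}} = \frac{3 - 48}{-107} = \left(3 - 48\right) \left(- \frac{1}{107}\right) = \left(-45\right) \left(- \frac{1}{107}\right) = \frac{45}{107}$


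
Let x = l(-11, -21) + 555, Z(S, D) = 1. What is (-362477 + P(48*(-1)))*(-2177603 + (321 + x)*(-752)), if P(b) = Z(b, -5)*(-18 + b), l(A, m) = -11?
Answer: 1025301695069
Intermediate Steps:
x = 544 (x = -11 + 555 = 544)
P(b) = -18 + b (P(b) = 1*(-18 + b) = -18 + b)
(-362477 + P(48*(-1)))*(-2177603 + (321 + x)*(-752)) = (-362477 + (-18 + 48*(-1)))*(-2177603 + (321 + 544)*(-752)) = (-362477 + (-18 - 48))*(-2177603 + 865*(-752)) = (-362477 - 66)*(-2177603 - 650480) = -362543*(-2828083) = 1025301695069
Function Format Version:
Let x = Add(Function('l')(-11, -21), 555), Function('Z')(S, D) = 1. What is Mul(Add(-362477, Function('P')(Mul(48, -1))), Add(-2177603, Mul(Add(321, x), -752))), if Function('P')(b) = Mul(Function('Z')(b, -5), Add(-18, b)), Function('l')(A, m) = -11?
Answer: 1025301695069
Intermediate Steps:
x = 544 (x = Add(-11, 555) = 544)
Function('P')(b) = Add(-18, b) (Function('P')(b) = Mul(1, Add(-18, b)) = Add(-18, b))
Mul(Add(-362477, Function('P')(Mul(48, -1))), Add(-2177603, Mul(Add(321, x), -752))) = Mul(Add(-362477, Add(-18, Mul(48, -1))), Add(-2177603, Mul(Add(321, 544), -752))) = Mul(Add(-362477, Add(-18, -48)), Add(-2177603, Mul(865, -752))) = Mul(Add(-362477, -66), Add(-2177603, -650480)) = Mul(-362543, -2828083) = 1025301695069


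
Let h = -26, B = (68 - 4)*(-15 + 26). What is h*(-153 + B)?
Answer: -14326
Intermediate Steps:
B = 704 (B = 64*11 = 704)
h*(-153 + B) = -26*(-153 + 704) = -26*551 = -14326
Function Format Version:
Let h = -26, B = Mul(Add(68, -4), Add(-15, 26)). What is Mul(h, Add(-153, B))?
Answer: -14326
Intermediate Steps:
B = 704 (B = Mul(64, 11) = 704)
Mul(h, Add(-153, B)) = Mul(-26, Add(-153, 704)) = Mul(-26, 551) = -14326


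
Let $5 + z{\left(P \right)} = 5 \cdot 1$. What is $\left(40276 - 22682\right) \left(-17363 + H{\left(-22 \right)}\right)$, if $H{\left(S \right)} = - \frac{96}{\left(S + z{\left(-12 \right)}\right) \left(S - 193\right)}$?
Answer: $- \frac{722471975542}{2365} \approx -3.0548 \cdot 10^{8}$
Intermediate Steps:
$z{\left(P \right)} = 0$ ($z{\left(P \right)} = -5 + 5 \cdot 1 = -5 + 5 = 0$)
$H{\left(S \right)} = - \frac{96}{S \left(-193 + S\right)}$ ($H{\left(S \right)} = - \frac{96}{\left(S + 0\right) \left(S - 193\right)} = - \frac{96}{S \left(-193 + S\right)}$)
$\left(40276 - 22682\right) \left(-17363 + H{\left(-22 \right)}\right) = \left(40276 - 22682\right) \left(-17363 - \frac{96}{\left(-22\right) \left(-193 - 22\right)}\right) = 17594 \left(-17363 - - \frac{48}{11 \left(-215\right)}\right) = 17594 \left(-17363 - \left(- \frac{48}{11}\right) \left(- \frac{1}{215}\right)\right) = 17594 \left(-17363 - \frac{48}{2365}\right) = 17594 \left(- \frac{41063543}{2365}\right) = - \frac{722471975542}{2365}$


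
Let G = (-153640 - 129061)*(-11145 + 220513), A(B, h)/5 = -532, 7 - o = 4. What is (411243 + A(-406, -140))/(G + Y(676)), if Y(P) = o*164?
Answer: -58369/8455506068 ≈ -6.9031e-6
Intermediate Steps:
o = 3 (o = 7 - 1*4 = 7 - 4 = 3)
A(B, h) = -2660 (A(B, h) = 5*(-532) = -2660)
G = -59188542968 (G = -282701*209368 = -59188542968)
Y(P) = 492 (Y(P) = 3*164 = 492)
(411243 + A(-406, -140))/(G + Y(676)) = (411243 - 2660)/(-59188542968 + 492) = 408583/(-59188542476) = 408583*(-1/59188542476) = -58369/8455506068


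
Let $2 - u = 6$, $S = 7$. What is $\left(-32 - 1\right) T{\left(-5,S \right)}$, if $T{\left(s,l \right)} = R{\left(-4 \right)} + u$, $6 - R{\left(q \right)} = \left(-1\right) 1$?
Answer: $-99$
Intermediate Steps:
$u = -4$ ($u = 2 - 6 = -4$)
$R{\left(q \right)} = 7$ ($R{\left(q \right)} = 6 - \left(-1\right) 1 = 6 - -1 = 6 + 1 = 7$)
$T{\left(s,l \right)} = 3$ ($T{\left(s,l \right)} = 7 - 4 = 3$)
$\left(-32 - 1\right) T{\left(-5,S \right)} = \left(-32 - 1\right) 3 = \left(-33\right) 3 = -99$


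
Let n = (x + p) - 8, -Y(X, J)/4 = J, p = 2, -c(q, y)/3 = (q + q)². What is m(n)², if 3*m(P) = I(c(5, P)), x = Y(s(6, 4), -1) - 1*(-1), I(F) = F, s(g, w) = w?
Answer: 10000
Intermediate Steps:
c(q, y) = -12*q² (c(q, y) = -3*(q + q)² = -3*4*q² = -12*q²)
Y(X, J) = -4*J
x = 5 (x = -4*(-1) - 1*(-1) = 4 + 1 = 5)
n = -1 (n = (5 + 2) - 8 = 7 - 8 = -1)
m(P) = -100 (m(P) = (-12*5²)/3 = (-12*25)/3 = (⅓)*(-300) = -100)
m(n)² = (-100)² = 10000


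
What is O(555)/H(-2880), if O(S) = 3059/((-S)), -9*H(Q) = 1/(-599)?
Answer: -5497023/185 ≈ -29714.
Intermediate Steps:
H(Q) = 1/5391 (H(Q) = -1/9/(-599) = -1/9*(-1/599) = 1/5391)
O(S) = -3059/S (O(S) = 3059*(-1/S) = -3059/S)
O(555)/H(-2880) = (-3059/555)/(1/5391) = -3059*1/555*5391 = -3059/555*5391 = -5497023/185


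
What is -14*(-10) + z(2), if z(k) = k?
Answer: 142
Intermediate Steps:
-14*(-10) + z(2) = -14*(-10) + 2 = 140 + 2 = 142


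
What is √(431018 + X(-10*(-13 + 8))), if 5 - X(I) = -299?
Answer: √431322 ≈ 656.75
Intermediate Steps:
X(I) = 304 (X(I) = 5 - 1*(-299) = 5 + 299 = 304)
√(431018 + X(-10*(-13 + 8))) = √(431018 + 304) = √431322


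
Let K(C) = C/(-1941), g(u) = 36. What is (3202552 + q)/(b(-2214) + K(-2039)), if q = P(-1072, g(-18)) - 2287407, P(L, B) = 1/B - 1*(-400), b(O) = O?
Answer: -21324874787/51544020 ≈ -413.72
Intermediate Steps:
P(L, B) = 400 + 1/B (P(L, B) = 1/B + 400 = 400 + 1/B)
K(C) = -C/1941 (K(C) = C*(-1/1941) = -C/1941)
q = -82332251/36 (q = (400 + 1/36) - 2287407 = 14401/36 - 2287407 = -82332251/36 ≈ -2.2870e+6)
(3202552 + q)/(b(-2214) + K(-2039)) = (3202552 - 82332251/36)/(-2214 - 1/1941*(-2039)) = 32959621/(36*(-2214 + 2039/1941)) = 32959621/(36*(-4295335/1941)) = (32959621/36)*(-1941/4295335) = -21324874787/51544020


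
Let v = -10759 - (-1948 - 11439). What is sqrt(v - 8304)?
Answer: 2*I*sqrt(1419) ≈ 75.339*I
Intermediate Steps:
v = 2628 (v = -10759 - 1*(-13387) = -10759 + 13387 = 2628)
sqrt(v - 8304) = sqrt(2628 - 8304) = sqrt(-5676) = 2*I*sqrt(1419)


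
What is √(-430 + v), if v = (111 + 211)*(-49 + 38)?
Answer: 2*I*√993 ≈ 63.024*I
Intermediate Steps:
v = -3542 (v = 322*(-11) = -3542)
√(-430 + v) = √(-430 - 3542) = √(-3972) = 2*I*√993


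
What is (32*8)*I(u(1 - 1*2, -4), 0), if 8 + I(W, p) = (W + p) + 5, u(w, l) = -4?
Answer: -1792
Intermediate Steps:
I(W, p) = -3 + W + p (I(W, p) = -8 + ((W + p) + 5) = -8 + (5 + W + p) = -3 + W + p)
(32*8)*I(u(1 - 1*2, -4), 0) = (32*8)*(-3 - 4 + 0) = 256*(-7) = -1792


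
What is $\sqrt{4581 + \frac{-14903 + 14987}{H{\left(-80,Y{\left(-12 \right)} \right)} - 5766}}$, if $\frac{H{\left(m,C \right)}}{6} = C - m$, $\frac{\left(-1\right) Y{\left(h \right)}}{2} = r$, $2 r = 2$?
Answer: $\frac{\sqrt{3571742947}}{883} \approx 67.683$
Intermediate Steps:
$r = 1$ ($r = \frac{1}{2} \cdot 2 = 1$)
$Y{\left(h \right)} = -2$ ($Y{\left(h \right)} = \left(-2\right) 1 = -2$)
$H{\left(m,C \right)} = - 6 m + 6 C$ ($H{\left(m,C \right)} = 6 \left(C - m\right) = - 6 m + 6 C$)
$\sqrt{4581 + \frac{-14903 + 14987}{H{\left(-80,Y{\left(-12 \right)} \right)} - 5766}} = \sqrt{4581 + \frac{-14903 + 14987}{\left(\left(-6\right) \left(-80\right) + 6 \left(-2\right)\right) - 5766}} = \sqrt{4581 + \frac{84}{\left(480 - 12\right) - 5766}} = \sqrt{4581 + \frac{84}{468 - 5766}} = \sqrt{4581 + \frac{84}{-5298}} = \sqrt{4581 + 84 \left(- \frac{1}{5298}\right)} = \sqrt{4581 - \frac{14}{883}} = \sqrt{\frac{4045009}{883}} = \frac{\sqrt{3571742947}}{883}$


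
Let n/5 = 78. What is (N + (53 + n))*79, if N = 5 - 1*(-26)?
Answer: 37446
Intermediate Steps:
n = 390 (n = 5*78 = 390)
N = 31 (N = 5 + 26 = 31)
(N + (53 + n))*79 = (31 + (53 + 390))*79 = (31 + 443)*79 = 474*79 = 37446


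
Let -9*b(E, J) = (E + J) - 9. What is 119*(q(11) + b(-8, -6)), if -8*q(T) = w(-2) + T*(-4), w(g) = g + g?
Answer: 9163/9 ≈ 1018.1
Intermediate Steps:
w(g) = 2*g
b(E, J) = 1 - E/9 - J/9 (b(E, J) = -((E + J) - 9)/9 = -(-9 + E + J)/9 = 1 - E/9 - J/9)
q(T) = ½ + T/2 (q(T) = -(2*(-2) + T*(-4))/8 = -(-4 - 4*T)/8 = ½ + T/2)
119*(q(11) + b(-8, -6)) = 119*((½ + (½)*11) + (1 - ⅑*(-8) - ⅑*(-6))) = 119*((½ + 11/2) + (1 + 8/9 + ⅔)) = 119*(6 + 23/9) = 119*(77/9) = 9163/9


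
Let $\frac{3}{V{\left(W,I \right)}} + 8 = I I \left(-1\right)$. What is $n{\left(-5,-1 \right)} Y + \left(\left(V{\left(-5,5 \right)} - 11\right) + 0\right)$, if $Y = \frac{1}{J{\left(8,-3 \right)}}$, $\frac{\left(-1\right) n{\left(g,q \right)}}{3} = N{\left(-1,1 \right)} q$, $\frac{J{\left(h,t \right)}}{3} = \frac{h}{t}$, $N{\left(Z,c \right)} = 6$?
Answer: $- \frac{587}{44} \approx -13.341$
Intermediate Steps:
$V{\left(W,I \right)} = \frac{3}{-8 - I^{2}}$ ($V{\left(W,I \right)} = \frac{3}{-8 + I I \left(-1\right)} = \frac{3}{-8 + I^{2} \left(-1\right)} = \frac{3}{-8 - I^{2}}$)
$J{\left(h,t \right)} = \frac{3 h}{t}$ ($J{\left(h,t \right)} = 3 \frac{h}{t} = \frac{3 h}{t}$)
$n{\left(g,q \right)} = - 18 q$ ($n{\left(g,q \right)} = - 3 \cdot 6 q = - 18 q$)
$Y = - \frac{1}{8}$ ($Y = \frac{1}{3 \cdot 8 \frac{1}{-3}} = \frac{1}{3 \cdot 8 \left(- \frac{1}{3}\right)} = \frac{1}{-8} = - \frac{1}{8} \approx -0.125$)
$n{\left(-5,-1 \right)} Y + \left(\left(V{\left(-5,5 \right)} - 11\right) + 0\right) = \left(-18\right) \left(-1\right) \left(- \frac{1}{8}\right) - \left(11 + \frac{3}{8 + 5^{2}}\right) = 18 \left(- \frac{1}{8}\right) - \left(11 + \frac{3}{8 + 25}\right) = - \frac{9}{4} + \left(\left(- \frac{3}{33} - 11\right) + 0\right) = - \frac{9}{4} + \left(\left(\left(-3\right) \frac{1}{33} - 11\right) + 0\right) = - \frac{9}{4} + \left(\left(- \frac{1}{11} - 11\right) + 0\right) = - \frac{9}{4} + \left(- \frac{122}{11} + 0\right) = - \frac{9}{4} - \frac{122}{11} = - \frac{587}{44}$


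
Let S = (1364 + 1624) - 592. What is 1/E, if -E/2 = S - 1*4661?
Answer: 1/4530 ≈ 0.00022075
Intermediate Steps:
S = 2396 (S = 2988 - 592 = 2396)
E = 4530 (E = -2*(2396 - 1*4661) = -2*(2396 - 4661) = -2*(-2265) = 4530)
1/E = 1/4530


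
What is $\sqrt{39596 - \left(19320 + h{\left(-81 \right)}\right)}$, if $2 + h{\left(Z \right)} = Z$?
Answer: $\sqrt{20359} \approx 142.69$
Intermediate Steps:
$h{\left(Z \right)} = -2 + Z$
$\sqrt{39596 - \left(19320 + h{\left(-81 \right)}\right)} = \sqrt{39596 - 19237} = \sqrt{20359}$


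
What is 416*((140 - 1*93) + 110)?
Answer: 65312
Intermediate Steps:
416*((140 - 1*93) + 110) = 416*((140 - 93) + 110) = 416*(47 + 110) = 416*157 = 65312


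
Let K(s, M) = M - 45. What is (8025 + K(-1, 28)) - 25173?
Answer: -17165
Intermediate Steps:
K(s, M) = -45 + M
(8025 + K(-1, 28)) - 25173 = (8025 + (-45 + 28)) - 25173 = (8025 - 17) - 25173 = 8008 - 25173 = -17165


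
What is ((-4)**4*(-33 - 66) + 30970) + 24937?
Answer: 30563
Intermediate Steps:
((-4)**4*(-33 - 66) + 30970) + 24937 = (256*(-99) + 30970) + 24937 = (-25344 + 30970) + 24937 = 5626 + 24937 = 30563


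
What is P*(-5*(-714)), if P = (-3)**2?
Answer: 32130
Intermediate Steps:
P = 9
P*(-5*(-714)) = 9*(-5*(-714)) = 9*3570 = 32130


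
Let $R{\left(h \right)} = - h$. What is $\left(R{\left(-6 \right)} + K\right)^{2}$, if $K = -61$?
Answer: $3025$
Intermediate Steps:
$\left(R{\left(-6 \right)} + K\right)^{2} = \left(\left(-1\right) \left(-6\right) - 61\right)^{2} = \left(6 - 61\right)^{2} = \left(-55\right)^{2} = 3025$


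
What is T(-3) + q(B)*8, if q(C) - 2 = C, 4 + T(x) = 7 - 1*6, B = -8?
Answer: -51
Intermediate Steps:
T(x) = -3 (T(x) = -4 + (7 - 1*6) = -4 + (7 - 6) = -4 + 1 = -3)
q(C) = 2 + C
T(-3) + q(B)*8 = -3 + (2 - 8)*8 = -3 - 6*8 = -3 - 48 = -51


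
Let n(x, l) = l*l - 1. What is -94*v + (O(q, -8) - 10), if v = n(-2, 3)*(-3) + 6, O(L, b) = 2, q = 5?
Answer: 1684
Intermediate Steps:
n(x, l) = -1 + l² (n(x, l) = l² - 1 = -1 + l²)
v = -18 (v = (-1 + 3²)*(-3) + 6 = (-1 + 9)*(-3) + 6 = 8*(-3) + 6 = -24 + 6 = -18)
-94*v + (O(q, -8) - 10) = -94*(-18) + (2 - 10) = 1692 - 8 = 1684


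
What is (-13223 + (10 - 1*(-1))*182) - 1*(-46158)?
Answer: 34937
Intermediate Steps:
(-13223 + (10 - 1*(-1))*182) - 1*(-46158) = (-13223 + (10 + 1)*182) + 46158 = (-13223 + 11*182) + 46158 = (-13223 + 2002) + 46158 = -11221 + 46158 = 34937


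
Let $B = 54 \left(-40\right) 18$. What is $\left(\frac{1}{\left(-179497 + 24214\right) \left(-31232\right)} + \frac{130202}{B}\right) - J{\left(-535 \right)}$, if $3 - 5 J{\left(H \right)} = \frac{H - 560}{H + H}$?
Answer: $- \frac{786891855351833}{210166024757760} \approx -3.7441$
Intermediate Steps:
$J{\left(H \right)} = \frac{3}{5} - \frac{-560 + H}{10 H}$ ($J{\left(H \right)} = \frac{3}{5} - \frac{\left(H - 560\right) \frac{1}{H + H}}{5} = \frac{3}{5} - \frac{\left(-560 + H\right) \frac{1}{2 H}}{5} = \frac{3}{5} - \frac{\frac{1}{2} \frac{1}{H} \left(-560 + H\right)}{5} = \frac{3}{5} - \frac{-560 + H}{10 H}$)
$B = -38880$ ($B = \left(-2160\right) 18 = -38880$)
$\left(\frac{1}{\left(-179497 + 24214\right) \left(-31232\right)} + \frac{130202}{B}\right) - J{\left(-535 \right)} = \left(\frac{1}{\left(-179497 + 24214\right) \left(-31232\right)} + \frac{130202}{-38880}\right) - \frac{112 - 535}{2 \left(-535\right)} = \left(\frac{1}{-155283} \left(- \frac{1}{31232}\right) + 130202 \left(- \frac{1}{38880}\right)\right) - \frac{1}{2} \left(- \frac{1}{535}\right) \left(-423\right) = \left(\left(- \frac{1}{155283}\right) \left(- \frac{1}{31232}\right) - \frac{65101}{19440}\right) - \frac{423}{1070} = \left(\frac{1}{4849798656} - \frac{65101}{19440}\right) - \frac{423}{1070} = - \frac{6577640464267}{1964168455680} - \frac{423}{1070} = - \frac{786891855351833}{210166024757760}$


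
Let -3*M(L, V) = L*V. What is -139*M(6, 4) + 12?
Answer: 1124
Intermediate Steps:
M(L, V) = -L*V/3
-139*M(6, 4) + 12 = -(-139)*6*4/3 + 12 = -139*(-8) + 12 = 1112 + 12 = 1124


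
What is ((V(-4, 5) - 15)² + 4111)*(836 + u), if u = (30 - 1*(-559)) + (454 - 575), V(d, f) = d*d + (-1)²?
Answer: 5365960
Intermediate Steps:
V(d, f) = 1 + d² (V(d, f) = d² + 1 = 1 + d²)
u = 468 (u = (30 + 559) - 121 = 589 - 121 = 468)
((V(-4, 5) - 15)² + 4111)*(836 + u) = (((1 + (-4)²) - 15)² + 4111)*(836 + 468) = (((1 + 16) - 15)² + 4111)*1304 = ((17 - 15)² + 4111)*1304 = (2² + 4111)*1304 = (4 + 4111)*1304 = 4115*1304 = 5365960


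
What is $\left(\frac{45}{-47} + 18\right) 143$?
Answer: $\frac{114543}{47} \approx 2437.1$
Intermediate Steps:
$\left(\frac{45}{-47} + 18\right) 143 = \left(45 \left(- \frac{1}{47}\right) + 18\right) 143 = \left(- \frac{45}{47} + 18\right) 143 = \frac{801}{47} \cdot 143 = \frac{114543}{47}$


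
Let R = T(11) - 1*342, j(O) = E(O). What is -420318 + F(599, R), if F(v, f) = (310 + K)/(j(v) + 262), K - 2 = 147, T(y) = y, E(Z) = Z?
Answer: -120631113/287 ≈ -4.2032e+5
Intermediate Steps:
j(O) = O
K = 149 (K = 2 + 147 = 149)
R = -331 (R = 11 - 1*342 = 11 - 342 = -331)
F(v, f) = 459/(262 + v) (F(v, f) = (310 + 149)/(v + 262) = 459/(262 + v))
-420318 + F(599, R) = -420318 + 459/(262 + 599) = -420318 + 459/861 = -420318 + 459*(1/861) = -420318 + 153/287 = -120631113/287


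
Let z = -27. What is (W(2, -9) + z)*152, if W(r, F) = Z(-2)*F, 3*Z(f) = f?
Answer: -3192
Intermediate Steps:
Z(f) = f/3
W(r, F) = -2*F/3 (W(r, F) = ((⅓)*(-2))*F = -2*F/3)
(W(2, -9) + z)*152 = (-⅔*(-9) - 27)*152 = (6 - 27)*152 = -21*152 = -3192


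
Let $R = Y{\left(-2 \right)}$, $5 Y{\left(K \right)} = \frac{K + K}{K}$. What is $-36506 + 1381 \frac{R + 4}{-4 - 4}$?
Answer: $- \frac{745311}{20} \approx -37266.0$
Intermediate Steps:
$Y{\left(K \right)} = \frac{2}{5}$ ($Y{\left(K \right)} = \frac{\left(K + K\right) \frac{1}{K}}{5} = \frac{2 K \frac{1}{K}}{5} = \frac{1}{5} \cdot 2 = \frac{2}{5}$)
$R = \frac{2}{5} \approx 0.4$
$-36506 + 1381 \frac{R + 4}{-4 - 4} = -36506 + 1381 \frac{\frac{2}{5} + 4}{-4 - 4} = -36506 + 1381 \frac{22}{5 \left(-8\right)} = -36506 + 1381 \cdot \frac{22}{5} \left(- \frac{1}{8}\right) = -36506 + 1381 \left(- \frac{11}{20}\right) = -36506 - \frac{15191}{20} = - \frac{745311}{20}$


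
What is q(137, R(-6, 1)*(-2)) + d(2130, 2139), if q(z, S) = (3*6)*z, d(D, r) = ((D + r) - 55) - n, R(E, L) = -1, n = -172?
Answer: 6852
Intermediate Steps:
d(D, r) = 117 + D + r (d(D, r) = ((D + r) - 55) - 1*(-172) = (-55 + D + r) + 172 = 117 + D + r)
q(z, S) = 18*z
q(137, R(-6, 1)*(-2)) + d(2130, 2139) = 18*137 + (117 + 2130 + 2139) = 2466 + 4386 = 6852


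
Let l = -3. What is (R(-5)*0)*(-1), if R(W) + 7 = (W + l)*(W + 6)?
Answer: 0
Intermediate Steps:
R(W) = -7 + (-3 + W)*(6 + W) (R(W) = -7 + (W - 3)*(W + 6) = -7 + (-3 + W)*(6 + W))
(R(-5)*0)*(-1) = ((-25 + (-5)² + 3*(-5))*0)*(-1) = ((-25 + 25 - 15)*0)*(-1) = -15*0*(-1) = 0*(-1) = 0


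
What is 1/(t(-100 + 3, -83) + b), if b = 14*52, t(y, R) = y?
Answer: 1/631 ≈ 0.0015848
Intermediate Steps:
b = 728
1/(t(-100 + 3, -83) + b) = 1/((-100 + 3) + 728) = 1/(-97 + 728) = 1/631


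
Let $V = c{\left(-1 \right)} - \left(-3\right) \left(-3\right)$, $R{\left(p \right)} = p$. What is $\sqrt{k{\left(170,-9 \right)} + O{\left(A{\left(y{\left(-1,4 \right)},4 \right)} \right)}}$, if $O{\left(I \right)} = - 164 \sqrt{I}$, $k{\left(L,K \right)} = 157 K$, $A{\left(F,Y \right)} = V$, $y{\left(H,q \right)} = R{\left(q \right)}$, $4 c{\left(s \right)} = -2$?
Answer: $\sqrt{-1413 - 82 i \sqrt{38}} \approx 6.6217 - 38.169 i$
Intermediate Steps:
$c{\left(s \right)} = - \frac{1}{2}$ ($c{\left(s \right)} = \frac{1}{4} \left(-2\right) = - \frac{1}{2}$)
$y{\left(H,q \right)} = q$
$V = - \frac{19}{2}$ ($V = - \frac{1}{2} - \left(-3\right) \left(-3\right) = - \frac{1}{2} - 9 = - \frac{19}{2} \approx -9.5$)
$A{\left(F,Y \right)} = - \frac{19}{2}$
$\sqrt{k{\left(170,-9 \right)} + O{\left(A{\left(y{\left(-1,4 \right)},4 \right)} \right)}} = \sqrt{157 \left(-9\right) - 164 \sqrt{- \frac{19}{2}}} = \sqrt{-1413 - 164 \frac{i \sqrt{38}}{2}} = \sqrt{-1413 - 82 i \sqrt{38}}$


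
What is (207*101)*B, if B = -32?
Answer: -669024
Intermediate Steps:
(207*101)*B = (207*101)*(-32) = 20907*(-32) = -669024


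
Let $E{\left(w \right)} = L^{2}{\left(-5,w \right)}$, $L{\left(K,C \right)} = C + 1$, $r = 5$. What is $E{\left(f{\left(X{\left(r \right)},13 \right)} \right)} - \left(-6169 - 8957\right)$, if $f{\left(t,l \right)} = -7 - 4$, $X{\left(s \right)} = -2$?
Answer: $15226$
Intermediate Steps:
$L{\left(K,C \right)} = 1 + C$
$f{\left(t,l \right)} = -11$ ($f{\left(t,l \right)} = -7 - 4 = -11$)
$E{\left(w \right)} = \left(1 + w\right)^{2}$
$E{\left(f{\left(X{\left(r \right)},13 \right)} \right)} - \left(-6169 - 8957\right) = \left(1 - 11\right)^{2} - \left(-6169 - 8957\right) = \left(-10\right)^{2} - -15126 = 100 + 15126 = 15226$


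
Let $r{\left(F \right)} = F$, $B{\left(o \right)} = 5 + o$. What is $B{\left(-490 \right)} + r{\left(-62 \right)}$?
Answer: $-547$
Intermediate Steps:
$B{\left(-490 \right)} + r{\left(-62 \right)} = \left(5 - 490\right) - 62 = -485 - 62 = -547$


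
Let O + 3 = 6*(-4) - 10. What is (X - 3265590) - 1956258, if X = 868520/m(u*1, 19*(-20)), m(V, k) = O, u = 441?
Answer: -194076896/37 ≈ -5.2453e+6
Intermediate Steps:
O = -37 (O = -3 + (6*(-4) - 10) = -3 + (-24 - 10) = -3 - 34 = -37)
m(V, k) = -37
X = -868520/37 (X = 868520/(-37) = 868520*(-1/37) = -868520/37 ≈ -23474.)
(X - 3265590) - 1956258 = (-868520/37 - 3265590) - 1956258 = -121695350/37 - 1956258 = -194076896/37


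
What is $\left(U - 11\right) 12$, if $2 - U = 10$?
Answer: $-228$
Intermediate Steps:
$U = -8$ ($U = 2 - 10 = -8$)
$\left(U - 11\right) 12 = \left(-8 - 11\right) 12 = \left(-19\right) 12 = -228$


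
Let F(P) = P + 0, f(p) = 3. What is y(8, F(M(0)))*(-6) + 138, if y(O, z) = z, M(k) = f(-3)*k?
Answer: 138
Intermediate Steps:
M(k) = 3*k
F(P) = P
y(8, F(M(0)))*(-6) + 138 = (3*0)*(-6) + 138 = 0*(-6) + 138 = 0 + 138 = 138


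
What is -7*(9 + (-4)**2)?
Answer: -175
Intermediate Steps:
-7*(9 + (-4)**2) = -7*(9 + 16) = -7*25 = -175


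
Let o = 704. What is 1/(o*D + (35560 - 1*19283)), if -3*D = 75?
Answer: -1/1323 ≈ -0.00075586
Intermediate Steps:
D = -25 (D = -⅓*75 = -25)
1/(o*D + (35560 - 1*19283)) = 1/(704*(-25) + (35560 - 1*19283)) = 1/(-17600 + (35560 - 19283)) = 1/(-17600 + 16277) = 1/(-1323) = -1/1323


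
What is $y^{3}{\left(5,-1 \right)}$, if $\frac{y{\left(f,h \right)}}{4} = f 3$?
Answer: $216000$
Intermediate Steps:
$y{\left(f,h \right)} = 12 f$ ($y{\left(f,h \right)} = 4 f 3 = 4 \cdot 3 f = 12 f$)
$y^{3}{\left(5,-1 \right)} = \left(12 \cdot 5\right)^{3} = 60^{3} = 216000$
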